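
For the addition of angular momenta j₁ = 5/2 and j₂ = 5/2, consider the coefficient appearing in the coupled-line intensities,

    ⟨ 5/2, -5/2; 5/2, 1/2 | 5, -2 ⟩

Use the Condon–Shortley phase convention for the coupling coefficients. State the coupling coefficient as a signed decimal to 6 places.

j₁+j₂−J=0  J+j₁−j₂=5  J−j₁+j₂=5  j₁+j₂+J+1=11
(j₁±m₁, j₂±m₂, J±M) = (0,5,3,2,3,7)
P² = 172800
sum k=0..0:
  [0] +1/1440 = 1/1440
S = 1/1440
C² = P²·S² = 1/12 ; C = +0.288675

+0.288675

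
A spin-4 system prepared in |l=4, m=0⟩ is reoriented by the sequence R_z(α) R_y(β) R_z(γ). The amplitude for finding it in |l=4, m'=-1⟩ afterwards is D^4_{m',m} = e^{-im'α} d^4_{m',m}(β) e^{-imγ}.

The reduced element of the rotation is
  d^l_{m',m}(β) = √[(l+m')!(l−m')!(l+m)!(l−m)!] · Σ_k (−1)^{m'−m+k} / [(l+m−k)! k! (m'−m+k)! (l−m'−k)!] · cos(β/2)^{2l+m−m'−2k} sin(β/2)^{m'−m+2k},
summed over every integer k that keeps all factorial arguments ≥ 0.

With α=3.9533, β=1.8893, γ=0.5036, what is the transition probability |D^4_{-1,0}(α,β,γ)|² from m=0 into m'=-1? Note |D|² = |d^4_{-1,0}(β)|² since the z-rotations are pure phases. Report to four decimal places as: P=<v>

P=0.1479

First d^4_{-1,0}(β=1.8893), then the phase factors e^{-i(-1)α} and e^{-i(0)γ}:
c=cos(1.889300/2)=0.586027, s=sin(1.889300/2)=0.810292; N=√[6·120·24·24]=643.987578
The bounds max(0,m−m')=1 and min(l+m,l−m')=4 give 4 terms
  k=1: (−1)^0·643.9876/(144)·0.5860^7·0.8103^1 = +0.086016
  k=2: (−1)^1·643.9876/(24)·0.5860^5·0.8103^3 = -0.986682
  k=3: (−1)^2·643.9876/(24)·0.5860^3·0.8103^5 = +1.886364
  k=4: (−1)^3·643.9876/(144)·0.5860^1·0.8103^7 = -0.601067
d^4_{-1,0}(1.8893) = +0.086016 -0.986682 +1.886364 -0.601067 = +0.384631
|D^4_{-1,0}|² = |d^4_{-1,0}(β)|² = (+0.384631)² = 0.147941 (the z-rotation phases have unit modulus)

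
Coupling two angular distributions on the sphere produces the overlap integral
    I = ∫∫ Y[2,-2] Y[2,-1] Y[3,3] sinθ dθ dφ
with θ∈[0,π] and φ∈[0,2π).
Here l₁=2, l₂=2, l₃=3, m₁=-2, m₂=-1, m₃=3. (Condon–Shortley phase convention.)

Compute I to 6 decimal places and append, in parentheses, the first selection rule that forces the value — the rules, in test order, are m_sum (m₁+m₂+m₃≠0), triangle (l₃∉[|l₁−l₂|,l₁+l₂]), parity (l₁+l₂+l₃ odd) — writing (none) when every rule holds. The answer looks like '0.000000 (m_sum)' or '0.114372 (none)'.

Σlᵢ=7 odd — θ-integrand is odd under cosθ→−cosθ; I=0

0.000000 (parity)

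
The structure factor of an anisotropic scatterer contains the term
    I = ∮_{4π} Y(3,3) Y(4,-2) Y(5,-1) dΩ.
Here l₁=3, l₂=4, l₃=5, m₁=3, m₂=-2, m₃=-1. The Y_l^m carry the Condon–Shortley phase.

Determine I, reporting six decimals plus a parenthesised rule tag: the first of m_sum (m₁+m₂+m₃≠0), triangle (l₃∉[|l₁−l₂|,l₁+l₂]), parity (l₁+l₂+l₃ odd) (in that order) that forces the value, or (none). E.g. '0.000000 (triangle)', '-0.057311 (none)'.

Checks pass: Σm=0; 12 even; l₃=5∈[1,7].
(2·3+1)(2·4+1)(2·5+1) = 693
Δ: 2! 4! 6! / 13! → 1/180180
sum: t=0:+1/576 t=1:−1/144 t=2:+1/576 = -1/288
3j²(3 4 5; 0 0 0) = Δ·Π!·Σ² = 20/1001  (sign +1)
sum: t=0:+1/2304 = 1/2304
3j²(3 4 5; 3 -2 -1) = Δ·Π!·Σ² = 75/4004  (sign +1)
combine: 4πI² = 693·20/1001·75/4004 = 3375/13013
take √, sign +1: I = 0.14366244
No selection rule forces the value: the integral is nonzero (none).

0.143662 (none)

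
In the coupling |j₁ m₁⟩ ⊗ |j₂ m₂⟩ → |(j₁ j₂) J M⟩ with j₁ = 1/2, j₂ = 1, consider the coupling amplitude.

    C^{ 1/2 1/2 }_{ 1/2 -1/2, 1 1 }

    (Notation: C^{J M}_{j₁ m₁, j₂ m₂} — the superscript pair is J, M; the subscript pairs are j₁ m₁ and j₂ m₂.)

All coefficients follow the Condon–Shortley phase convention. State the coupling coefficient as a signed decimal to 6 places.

−√(2/3) ≈ -0.816497

triangle: 1!·0!·1!/3! = 1/6
(j±m)!: 0!·1!·2!·0!·1!·0! = 2
prefactor² = (2J+1)·Δ·N² = 2/3
  k=1: −1/(1!·0!·0!·1!·0!·0!) = -1
Σ = -1  ⇒  CG² = 2/3·(-1)² = 2/3
CG = −√(2/3) = -0.816497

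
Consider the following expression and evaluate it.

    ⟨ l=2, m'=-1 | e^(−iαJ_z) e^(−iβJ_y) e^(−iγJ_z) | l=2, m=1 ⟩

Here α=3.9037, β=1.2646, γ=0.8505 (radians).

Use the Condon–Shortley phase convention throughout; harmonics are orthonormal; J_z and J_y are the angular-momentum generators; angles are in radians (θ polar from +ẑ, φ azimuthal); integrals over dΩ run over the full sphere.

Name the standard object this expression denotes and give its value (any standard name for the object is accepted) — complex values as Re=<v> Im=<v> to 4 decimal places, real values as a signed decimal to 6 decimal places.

Wigner D-matrix element, Re=-0.5577 Im=0.0494

This is a Wigner D-matrix element — the rotation-matrix element ⟨l m'| R(α,β,γ) |l m⟩ in the angular-momentum basis.
Split into d^2_{-1,1}(β=1.2646) × two z-phases.
Half-angle: c=0.806670, s=0.591002. N=√(1·6·6·1)=6.000000
k: max(0,(1)−(-1))=2 … min(2+(1),2−(-1))=3
  k=2: (−1)^0·6.0000/(2)·0.8067^2·0.5910^2 = +0.681853
  k=3: (−1)^1·6.0000/(6)·0.8067^0·0.5910^4 = -0.121999
d^2_{-1,1}(1.2646) = +0.681853 -0.121999 = +0.559855
Phases: e^{-i·(-1)·3.9037}=-0.723383-0.690447i, e^{-i·(1)·0.8505}=+0.659607-0.751610i ⇒ D=-0.557669+0.049423i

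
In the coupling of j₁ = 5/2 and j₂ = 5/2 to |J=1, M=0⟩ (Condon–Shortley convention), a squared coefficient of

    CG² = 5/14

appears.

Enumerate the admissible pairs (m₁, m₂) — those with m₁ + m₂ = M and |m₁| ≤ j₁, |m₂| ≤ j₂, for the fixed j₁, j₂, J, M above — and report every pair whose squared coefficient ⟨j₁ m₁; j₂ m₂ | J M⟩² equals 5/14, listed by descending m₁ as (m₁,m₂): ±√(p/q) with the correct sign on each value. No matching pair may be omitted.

(5/2,-5/2): +√(5/14); (-5/2,5/2): +√(5/14)

Admissible pairs with m₁+m₂ = M = 0: (-5/2,5/2), (-3/2,3/2), (-1/2,1/2), (1/2,-1/2), (3/2,-3/2), (5/2,-5/2)
  (m₁,m₂)=(5/2,-5/2): CG² = 5/14, CG = +√(5/14)   ← matches the target
  (m₁,m₂)=(3/2,-3/2): CG² = 9/70, CG = −√(9/70)
  (m₁,m₂)=(1/2,-1/2): CG² = 1/70, CG = +√(1/70)
  (m₁,m₂)=(-1/2,1/2): CG² = 1/70, CG = +√(1/70)
  (m₁,m₂)=(-3/2,3/2): CG² = 9/70, CG = −√(9/70)
  (m₁,m₂)=(-5/2,5/2): CG² = 5/14, CG = +√(5/14)   ← matches the target
Pairs with CG² = 5/14: (5/2,-5/2): +√(5/14); (-5/2,5/2): +√(5/14)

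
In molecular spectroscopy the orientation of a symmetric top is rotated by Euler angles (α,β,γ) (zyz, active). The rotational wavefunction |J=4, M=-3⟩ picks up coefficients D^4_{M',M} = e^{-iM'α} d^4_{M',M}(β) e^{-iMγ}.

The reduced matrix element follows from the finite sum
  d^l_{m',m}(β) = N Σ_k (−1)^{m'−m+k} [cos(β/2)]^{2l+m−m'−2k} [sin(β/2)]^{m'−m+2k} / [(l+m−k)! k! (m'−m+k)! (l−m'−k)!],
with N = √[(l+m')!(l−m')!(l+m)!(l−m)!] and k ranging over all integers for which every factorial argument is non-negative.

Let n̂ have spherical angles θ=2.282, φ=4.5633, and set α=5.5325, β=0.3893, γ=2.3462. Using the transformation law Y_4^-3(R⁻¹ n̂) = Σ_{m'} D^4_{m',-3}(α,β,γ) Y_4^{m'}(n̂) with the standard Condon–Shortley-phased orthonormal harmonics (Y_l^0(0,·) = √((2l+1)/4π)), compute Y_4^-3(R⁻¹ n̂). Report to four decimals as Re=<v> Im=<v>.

Need the full column D^4_{m',-3} for m'=−4..4 at α=5.5325, β=0.3893, γ=2.3462.
cos(β/2)=0.981115, sin(β/2)=0.193423
d^4_{-4,-3}: single k=1 term ⇒ +0.478734;  D = -0.299731-0.373293i
d^4_{-3,-3}: k∈[0..1] ⇒ +0.858541 -0.233580 = +0.624961;  D = +0.046302-0.623243i
d^4_{-2,-3}: k∈[0..1] ⇒ -0.633305 +0.073843 = -0.559462;  D = -0.410891+0.379693i
d^4_{-1,-3}: k∈[0..1] ⇒ +0.264855 -0.017157 = +0.247698;  D = +0.247695+0.001171i
d^4_{0,-3}: k∈[0..1] ⇒ -0.077838 +0.003025 = -0.074812;  D = -0.054462-0.051291i
d^4_{1,-3}: k∈[0..1] ⇒ +0.017157 -0.000400 = +0.016757;  D = +0.001083+0.016722i
d^4_{2,-3}: k∈[0..1] ⇒ -0.002870 +0.000037 = -0.002833;  D = +0.001794-0.002192i
d^4_{3,-3}: k∈[0..1] ⇒ +0.000353 -0.000002 = +0.000351;  D = -0.000348+0.000047i
d^4_{4,-3}: single k=0 term ⇒ -0.000028;  D = +0.000023+0.000016i
Y_4^{m'}(θ=2.282,φ=4.5633) and Σ D·Y over m':
  (-0.2997-0.3733i)·(+0.1206+0.0819i)  (+0.0463-0.6232i)·(-0.1536+0.3203i)  (-0.4109+0.3797i)·(-0.3638-0.1118i)  (+0.2477+0.0012i)·(-0.0006+0.0040i)  (-0.0545-0.0513i)·(-0.3627+0.0000i)  (+0.0011+0.0167i)·(+0.0006+0.0040i)  (+0.0018-0.0022i)·(-0.3638+0.1118i)  (-0.0003+0.0000i)·(+0.1536+0.3203i)  (+0.0000+0.0000i)·(+0.1206-0.0819i)
Y_4^-3(R⁻¹ n̂) = +0.397928-0.030662i

Re=0.3979 Im=-0.0307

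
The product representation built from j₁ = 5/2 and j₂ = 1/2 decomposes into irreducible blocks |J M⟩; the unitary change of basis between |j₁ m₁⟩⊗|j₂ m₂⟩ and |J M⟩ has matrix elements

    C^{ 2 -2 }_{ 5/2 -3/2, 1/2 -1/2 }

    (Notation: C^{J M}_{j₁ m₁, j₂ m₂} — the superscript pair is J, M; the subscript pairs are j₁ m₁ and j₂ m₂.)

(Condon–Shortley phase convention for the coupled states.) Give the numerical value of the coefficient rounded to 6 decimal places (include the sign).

+0.408248

j₁+j₂−J=1  J+j₁−j₂=4  J−j₁+j₂=0  j₁+j₂+J+1=6
(j₁±m₁, j₂±m₂, J±M) = (1,4,0,1,0,4)
P² = 96
sum k=0..0:
  [0] +1/24 = 1/24
S = 1/24
C² = P²·S² = 1/6 ; C = +0.408248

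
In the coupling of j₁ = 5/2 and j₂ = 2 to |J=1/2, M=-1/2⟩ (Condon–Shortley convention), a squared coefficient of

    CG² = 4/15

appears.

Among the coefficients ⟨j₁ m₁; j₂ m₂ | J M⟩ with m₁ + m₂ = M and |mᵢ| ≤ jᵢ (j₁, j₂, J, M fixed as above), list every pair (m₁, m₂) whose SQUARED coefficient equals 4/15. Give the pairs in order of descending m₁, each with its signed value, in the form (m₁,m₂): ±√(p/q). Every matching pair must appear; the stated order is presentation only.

(-3/2,1): −√(4/15)

Admissible pairs with m₁+m₂ = M = -1/2: (-5/2,2), (-3/2,1), (-1/2,0), (1/2,-1), (3/2,-2)
  (m₁,m₂)=(3/2,-2): CG² = 1/15, CG = +√(1/15)
  (m₁,m₂)=(1/2,-1): CG² = 2/15, CG = −√(2/15)
  (m₁,m₂)=(-1/2,0): CG² = 1/5, CG = +√(1/5)
  (m₁,m₂)=(-3/2,1): CG² = 4/15, CG = −√(4/15)   ← matches the target
  (m₁,m₂)=(-5/2,2): CG² = 1/3, CG = +√(1/3)
Pairs with CG² = 4/15: (-3/2,1): −√(4/15)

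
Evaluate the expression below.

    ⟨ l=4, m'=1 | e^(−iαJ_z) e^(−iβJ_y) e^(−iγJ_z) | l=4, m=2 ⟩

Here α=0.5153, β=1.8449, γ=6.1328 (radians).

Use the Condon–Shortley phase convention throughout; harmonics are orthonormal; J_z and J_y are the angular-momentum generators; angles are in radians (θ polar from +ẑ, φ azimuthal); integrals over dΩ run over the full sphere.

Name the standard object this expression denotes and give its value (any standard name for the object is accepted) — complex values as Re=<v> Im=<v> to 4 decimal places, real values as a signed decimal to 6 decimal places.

This is a Wigner D-matrix element — the rotation-matrix element ⟨l m'| R(α,β,γ) |l m⟩ in the angular-momentum basis.
D^4_{1,2}(0.5153,1.8449,6.1328) = e^{-i·1·0.5153}·d^4_{1,2}(1.8449)·e^{-i·2·6.1328}. Compute d first:
With c≡cos(β/2)=0.603869 and s≡sin(β/2)=0.797083, N=[120·6·720·2]^{1/2}=1018.233765
Admissible k: 1..3 (factorial args all ≥0)
  k=1: (−1)^0·1018.2338/(240)·0.6039^7·0.7971^1 = +0.099024
  k=2: (−1)^1·1018.2338/(48)·0.6039^5·0.7971^3 = -0.862644
  k=3: (−1)^2·1018.2338/(72)·0.6039^3·0.7971^5 = +1.001988
d^4_{1,2}(1.8449) = +0.099024 -0.862644 +1.001988 = +0.238367
Phases: e^{-i·(1)·0.5153}=+0.870145-0.492796i, e^{-i·(2)·6.1328}=+0.955108+0.296256i ⇒ D=+0.232903-0.050745i

Wigner D-matrix element, Re=0.2329 Im=-0.0507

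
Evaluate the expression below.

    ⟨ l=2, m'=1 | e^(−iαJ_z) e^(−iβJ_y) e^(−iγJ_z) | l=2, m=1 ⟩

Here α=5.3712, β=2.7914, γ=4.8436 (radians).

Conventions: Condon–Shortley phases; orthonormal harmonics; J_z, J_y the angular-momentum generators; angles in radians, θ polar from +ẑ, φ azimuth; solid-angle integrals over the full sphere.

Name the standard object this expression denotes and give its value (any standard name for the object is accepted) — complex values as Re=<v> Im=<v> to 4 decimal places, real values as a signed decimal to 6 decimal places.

Wigner D-matrix element, Re=0.0615 Im=-0.0621

This is a Wigner D-matrix element — the rotation-matrix element ⟨l m'| R(α,β,γ) |l m⟩ in the angular-momentum basis.
D^2_{1,1}(5.3712,2.7914,4.8436) = e^{-i·1·5.3712}·d^2_{1,1}(2.7914)·e^{-i·1·4.8436}. Compute d first:
With c≡cos(β/2)=0.174203 and s≡sin(β/2)=0.984710, N=[6·1·6·1]^{1/2}=6.000000
The bounds max(0,m−m')=0 and min(l+m,l−m')=1 give 2 terms
  k=0: (−1)^0·6.0000/(6)·0.1742^4·0.9847^0 = +0.000921
  k=1: (−1)^1·6.0000/(2)·0.1742^2·0.9847^2 = -0.088277
d^2_{1,1}(2.7914) = +0.000921 -0.088277 = -0.087356
D = (+0.612177+0.790721i)·(-0.087356)·(+0.130835+0.991404i) = +0.061484-0.062055i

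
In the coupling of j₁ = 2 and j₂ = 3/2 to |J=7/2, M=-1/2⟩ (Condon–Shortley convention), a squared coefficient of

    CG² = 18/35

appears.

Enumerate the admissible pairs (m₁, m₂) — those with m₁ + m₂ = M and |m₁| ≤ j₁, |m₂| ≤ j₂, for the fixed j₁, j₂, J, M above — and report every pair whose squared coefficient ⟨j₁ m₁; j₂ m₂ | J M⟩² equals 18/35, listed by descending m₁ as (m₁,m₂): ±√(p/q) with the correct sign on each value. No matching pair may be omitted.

(0,-1/2): +√(18/35)

Admissible pairs with m₁+m₂ = M = -1/2: (-2,3/2), (-1,1/2), (0,-1/2), (1,-3/2)
  (m₁,m₂)=(1,-3/2): CG² = 4/35, CG = +√(4/35)
  (m₁,m₂)=(0,-1/2): CG² = 18/35, CG = +√(18/35)   ← matches the target
  (m₁,m₂)=(-1,1/2): CG² = 12/35, CG = +√(12/35)
  (m₁,m₂)=(-2,3/2): CG² = 1/35, CG = +√(1/35)
Pairs with CG² = 18/35: (0,-1/2): +√(18/35)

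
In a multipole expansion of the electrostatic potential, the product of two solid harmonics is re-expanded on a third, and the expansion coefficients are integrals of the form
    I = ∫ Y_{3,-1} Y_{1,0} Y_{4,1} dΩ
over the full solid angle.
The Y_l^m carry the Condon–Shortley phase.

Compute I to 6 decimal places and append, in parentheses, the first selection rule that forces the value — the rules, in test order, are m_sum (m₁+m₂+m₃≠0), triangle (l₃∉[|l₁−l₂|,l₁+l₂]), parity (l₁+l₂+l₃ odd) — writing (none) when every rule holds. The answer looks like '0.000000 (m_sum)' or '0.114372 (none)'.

-0.238414 (none)

Checks pass: Σm=0; 8 even; l₃=4∈[2,4].
(2·3+1)(2·1+1)(2·4+1) = 189
Δ: 0! 6! 2! / 9! → 1/252
sum: t=0:+1/36 = 1/36
3j²(3 1 4; 0 0 0) = Δ·Π!·Σ² = 4/63  (sign +1)
sum: t=0:+1/48 = 1/48
3j²(3 1 4; -1 0 1) = Δ·Π!·Σ² = 5/84  (sign -1)
combine: 4πI² = 189·4/63·5/84 = 5/7
take √, sign -1: I = -0.23841361
No selection rule forces the value: the integral is nonzero (none).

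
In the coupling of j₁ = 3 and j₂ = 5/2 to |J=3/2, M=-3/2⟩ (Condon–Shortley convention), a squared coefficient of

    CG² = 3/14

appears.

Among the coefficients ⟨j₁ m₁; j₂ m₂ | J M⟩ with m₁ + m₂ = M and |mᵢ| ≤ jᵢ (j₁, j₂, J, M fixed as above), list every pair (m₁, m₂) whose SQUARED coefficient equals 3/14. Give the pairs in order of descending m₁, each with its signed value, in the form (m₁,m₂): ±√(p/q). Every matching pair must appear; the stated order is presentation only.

Admissible pairs with m₁+m₂ = M = -3/2: (-3,3/2), (-2,1/2), (-1,-1/2), (0,-3/2), (1,-5/2)
  (m₁,m₂)=(1,-5/2): CG² = 1/14, CG = +√(1/14)
  (m₁,m₂)=(0,-3/2): CG² = 6/35, CG = −√(6/35)
  (m₁,m₂)=(-1,-1/2): CG² = 9/35, CG = +√(9/35)
  (m₁,m₂)=(-2,1/2): CG² = 2/7, CG = −√(2/7)
  (m₁,m₂)=(-3,3/2): CG² = 3/14, CG = +√(3/14)   ← matches the target
Pairs with CG² = 3/14: (-3,3/2): +√(3/14)

(-3,3/2): +√(3/14)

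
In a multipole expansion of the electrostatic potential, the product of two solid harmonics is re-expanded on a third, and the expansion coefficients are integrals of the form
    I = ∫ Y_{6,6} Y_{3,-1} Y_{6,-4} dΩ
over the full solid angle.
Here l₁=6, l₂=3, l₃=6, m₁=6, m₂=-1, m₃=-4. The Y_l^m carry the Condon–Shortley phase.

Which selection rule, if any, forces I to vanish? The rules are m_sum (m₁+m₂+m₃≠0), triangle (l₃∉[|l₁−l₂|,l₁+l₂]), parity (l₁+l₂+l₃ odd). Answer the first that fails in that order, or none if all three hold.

m₁+m₂+m₃ = 6 − 1 − 4 = 1  ✗
triangle: |6−3|=3 ≤ l₃=6 ≤ 6+3=9
parity: l₁+l₂+l₃ = 15 is odd

m_sum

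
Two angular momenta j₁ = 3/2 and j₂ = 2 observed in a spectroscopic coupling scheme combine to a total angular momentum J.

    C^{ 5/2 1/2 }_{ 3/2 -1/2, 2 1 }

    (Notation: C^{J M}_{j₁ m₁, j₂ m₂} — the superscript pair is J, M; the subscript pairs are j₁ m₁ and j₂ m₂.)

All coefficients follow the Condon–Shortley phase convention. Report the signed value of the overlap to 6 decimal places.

−√(5/14) = -0.597614

triangle: 1!×2!×3!/7! = 12/5040
(j±m)!: 1!×2!×3!×1!×3!×2! = 144
prefactor² = (2J+1)×Δ×N² = 72/35
  k=0: +1/(0!×1!×2!×3!×0!×0!) = 1/12
  k=1: −1/(1!×0!×1!×2!×1!×1!) = -1/2
Σ = -5/12  ⇒  CG² = 72/35×(-5/12)² = 5/14
CG = −√(5/14) = -0.597614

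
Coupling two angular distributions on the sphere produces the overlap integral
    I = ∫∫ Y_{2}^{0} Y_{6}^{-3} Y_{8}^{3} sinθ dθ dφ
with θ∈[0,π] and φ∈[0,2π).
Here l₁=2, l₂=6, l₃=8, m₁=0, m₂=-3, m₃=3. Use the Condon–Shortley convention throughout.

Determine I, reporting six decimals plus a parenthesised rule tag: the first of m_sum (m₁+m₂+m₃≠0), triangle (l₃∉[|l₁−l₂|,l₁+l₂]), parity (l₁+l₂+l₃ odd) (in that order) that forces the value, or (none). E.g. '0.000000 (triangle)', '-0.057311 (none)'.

-0.199019 (none)

Checks pass: Σm=0; 16 even; l₃=8∈[4,8].
(2·2+1)(2·6+1)(2·8+1) = 1105
Δ: 0! 4! 12! / 17! → 1/30940
sum: t=0:+1/2073600 = 1/2073600
3j²(2 6 8; 0 0 0) = Δ·Π!·Σ² = 28/1105  (sign +1)
sum: t=0:+1/8709120 = 1/8709120
3j²(2 6 8; 0 -3 3) = Δ·Π!·Σ² = 55/3094  (sign -1)
combine: 4πI² = 1105·28/1105·55/3094 = 110/221
take √, sign -1: I = -0.19901934
No selection rule forces the value: the integral is nonzero (none).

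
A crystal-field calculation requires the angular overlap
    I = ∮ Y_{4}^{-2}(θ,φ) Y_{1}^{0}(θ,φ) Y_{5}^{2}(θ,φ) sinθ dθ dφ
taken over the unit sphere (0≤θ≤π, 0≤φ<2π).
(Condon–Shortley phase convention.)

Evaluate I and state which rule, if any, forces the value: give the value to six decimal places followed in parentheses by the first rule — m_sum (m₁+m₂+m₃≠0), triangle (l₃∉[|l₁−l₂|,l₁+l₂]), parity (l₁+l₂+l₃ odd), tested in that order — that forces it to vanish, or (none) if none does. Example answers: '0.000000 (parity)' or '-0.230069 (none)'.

Checks pass: Σm=0; 10 even; l₃=5∈[3,5].
(2·4+1)(2·1+1)(2·5+1) = 297
Δ: 0! 8! 2! / 11! → 1/495
sum: t=0:+1/576 = 1/576
3j²(4 1 5; 0 0 0) = Δ·Π!·Σ² = 5/99  (sign -1)
sum: t=0:+1/1440 = 1/1440
3j²(4 1 5; -2 0 2) = Δ·Π!·Σ² = 7/165  (sign -1)
combine: 4πI² = 297·5/99·7/165 = 7/11
take √, sign +1: I = 0.22503380
No selection rule forces the value: the integral is nonzero (none).

0.225034 (none)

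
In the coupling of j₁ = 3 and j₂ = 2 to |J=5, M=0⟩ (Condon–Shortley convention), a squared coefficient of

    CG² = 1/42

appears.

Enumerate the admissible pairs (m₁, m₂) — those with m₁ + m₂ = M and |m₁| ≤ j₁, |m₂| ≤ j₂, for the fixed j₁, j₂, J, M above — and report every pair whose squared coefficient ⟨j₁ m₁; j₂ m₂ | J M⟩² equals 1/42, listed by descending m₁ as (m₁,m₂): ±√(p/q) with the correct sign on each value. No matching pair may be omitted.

Admissible pairs with m₁+m₂ = M = 0: (-2,2), (-1,1), (0,0), (1,-1), (2,-2)
  (m₁,m₂)=(2,-2): CG² = 1/42, CG = +√(1/42)   ← matches the target
  (m₁,m₂)=(1,-1): CG² = 5/21, CG = +√(5/21)
  (m₁,m₂)=(0,0): CG² = 10/21, CG = +√(10/21)
  (m₁,m₂)=(-1,1): CG² = 5/21, CG = +√(5/21)
  (m₁,m₂)=(-2,2): CG² = 1/42, CG = +√(1/42)   ← matches the target
Pairs with CG² = 1/42: (2,-2): +√(1/42); (-2,2): +√(1/42)

(2,-2): +√(1/42); (-2,2): +√(1/42)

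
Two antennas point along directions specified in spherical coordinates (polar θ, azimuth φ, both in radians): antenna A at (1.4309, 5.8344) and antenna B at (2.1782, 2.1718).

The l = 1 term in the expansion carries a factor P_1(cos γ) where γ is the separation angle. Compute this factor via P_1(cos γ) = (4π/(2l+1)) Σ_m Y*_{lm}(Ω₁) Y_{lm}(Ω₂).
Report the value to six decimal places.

Summing Y*_{l m}(θ₁,φ₁)·Y_{l m}(θ₂,φ₂) over m ∈ [−1, 1]; prefactor 4π/(2·1+1) = 4.188790:
  [-1]  conj(Y_{1,-1})(Ω₁) = 0.30824 - 0.14844j ; Y_{1,-1}(Ω₂) = -0.16042 - 0.23398j ; Δ = -0.08418 - 0.04831j
  [+0]  conj(Y_{1,0})(Ω₁) = 0.06813 + 0.00000j ; Y_{1,0}(Ω₂) = -0.27886 + 0.00000j ; Δ = -0.01900 + 0.00000j
  [+1]  conj(Y_{1,1})(Ω₁) = -0.30824 - 0.14844j ; Y_{1,1}(Ω₂) = 0.16042 - 0.23398j ; Δ = -0.08418 + 0.04831j
Total Σ_m = -0.18736 + 0.00000j. Multiply by 4.188790: -0.78481 + 0.00000j. P_1(cos γ) = -0.784809

-0.784809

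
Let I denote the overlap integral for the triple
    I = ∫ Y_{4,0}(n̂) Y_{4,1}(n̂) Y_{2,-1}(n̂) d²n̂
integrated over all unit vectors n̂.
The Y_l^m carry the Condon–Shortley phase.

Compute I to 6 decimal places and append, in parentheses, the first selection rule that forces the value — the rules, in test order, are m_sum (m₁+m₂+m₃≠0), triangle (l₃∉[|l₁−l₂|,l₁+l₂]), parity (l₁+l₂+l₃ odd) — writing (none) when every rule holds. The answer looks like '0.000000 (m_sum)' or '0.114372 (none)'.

-0.044869 (none)

Rules hold: Σm=0, L=10 even, 0≤2≤8.
N = 9·9·5 = 405
Δ = 6!·2!·2!/11! = 1/13860
Racah Σ t=2..4: t=2:+1/192 t=3:−1/36 t=4:+1/192 = -5/288
⇒ 3j(4 4 2; 0 0 0)² = 20/693, sgn -1
Racah Σ t=3..4: t=3:−1/72 t=4:+1/96 = -1/288
⇒ 3j(4 4 2; 0 1 -1)² = 1/462, sgn +1
4πI² = N·(3j₀)²·(3jₘ)² = 150/5929
I = -1·√(0.0252994/4π) = -0.04486937
No selection rule forces the value: the integral is nonzero (none).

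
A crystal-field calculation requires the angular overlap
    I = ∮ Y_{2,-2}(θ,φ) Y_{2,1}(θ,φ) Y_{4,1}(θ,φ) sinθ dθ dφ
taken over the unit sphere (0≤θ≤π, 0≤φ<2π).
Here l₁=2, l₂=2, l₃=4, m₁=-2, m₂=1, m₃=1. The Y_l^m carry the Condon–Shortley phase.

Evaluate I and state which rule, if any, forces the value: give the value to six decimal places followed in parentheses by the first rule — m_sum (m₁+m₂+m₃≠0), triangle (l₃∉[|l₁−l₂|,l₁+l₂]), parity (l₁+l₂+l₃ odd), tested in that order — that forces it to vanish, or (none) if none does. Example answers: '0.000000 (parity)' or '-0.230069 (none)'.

Rules hold: Σm=0, L=8 even, 0≤4≤4.
N = 5·5·9 = 225
Δ = 0!·4!·4!/9! = 1/630
Racah Σ t=0..0: t=0:+1/16 = 1/16
⇒ 3j(2 2 4; 0 0 0)² = 2/35, sgn +1
Racah Σ t=0..0: t=0:+1/144 = 1/144
⇒ 3j(2 2 4; -2 1 1)² = 1/126, sgn -1
4πI² = N·(3j₀)²·(3jₘ)² = 5/49
I = -1·√(0.102041/4π) = -0.09011188
No selection rule forces the value: the integral is nonzero (none).

-0.090112 (none)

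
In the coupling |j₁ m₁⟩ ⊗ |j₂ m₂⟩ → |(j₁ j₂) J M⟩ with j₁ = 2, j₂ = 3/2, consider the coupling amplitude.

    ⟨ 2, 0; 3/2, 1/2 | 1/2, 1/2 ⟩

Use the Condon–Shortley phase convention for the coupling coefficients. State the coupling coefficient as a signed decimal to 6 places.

√[2·3!1!0!/5! · 2!2!2!1!1!0!] = √(4/5)
  +(−1)^2/∏(2,1,0,0,1,0)! = 1/2  (running 1/2)
⟨..|..⟩ = √(4/5)·(1/2) = +0.447214

+0.447214  (= +√(1/5))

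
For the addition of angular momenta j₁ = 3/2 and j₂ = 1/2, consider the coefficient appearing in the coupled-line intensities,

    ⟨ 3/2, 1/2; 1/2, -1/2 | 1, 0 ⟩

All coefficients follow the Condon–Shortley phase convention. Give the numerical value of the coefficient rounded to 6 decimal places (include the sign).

j₁+j₂−J=1  J+j₁−j₂=2  J−j₁+j₂=0  j₁+j₂+J+1=4
(j₁±m₁, j₂±m₂, J±M) = (2,1,0,1,1,1)
P² = 1/2
sum k=0..0:
  [0] +1/1 = 1
S = 1
C² = P²·S² = 1/2 ; C = +0.707107

+√(1/2) = +0.707107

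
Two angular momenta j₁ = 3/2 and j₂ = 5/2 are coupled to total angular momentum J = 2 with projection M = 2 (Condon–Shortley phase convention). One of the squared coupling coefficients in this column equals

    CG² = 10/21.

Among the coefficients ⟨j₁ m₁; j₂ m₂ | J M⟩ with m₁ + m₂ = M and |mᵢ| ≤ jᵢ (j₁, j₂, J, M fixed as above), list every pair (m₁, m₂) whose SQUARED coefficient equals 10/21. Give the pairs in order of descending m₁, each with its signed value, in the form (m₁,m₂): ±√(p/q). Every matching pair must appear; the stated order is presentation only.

(-1/2,5/2): +√(10/21)

Admissible pairs with m₁+m₂ = M = 2: (-1/2,5/2), (1/2,3/2), (3/2,1/2)
  (m₁,m₂)=(3/2,1/2): CG² = 1/7, CG = +√(1/7)
  (m₁,m₂)=(1/2,3/2): CG² = 8/21, CG = −√(8/21)
  (m₁,m₂)=(-1/2,5/2): CG² = 10/21, CG = +√(10/21)   ← matches the target
Pairs with CG² = 10/21: (-1/2,5/2): +√(10/21)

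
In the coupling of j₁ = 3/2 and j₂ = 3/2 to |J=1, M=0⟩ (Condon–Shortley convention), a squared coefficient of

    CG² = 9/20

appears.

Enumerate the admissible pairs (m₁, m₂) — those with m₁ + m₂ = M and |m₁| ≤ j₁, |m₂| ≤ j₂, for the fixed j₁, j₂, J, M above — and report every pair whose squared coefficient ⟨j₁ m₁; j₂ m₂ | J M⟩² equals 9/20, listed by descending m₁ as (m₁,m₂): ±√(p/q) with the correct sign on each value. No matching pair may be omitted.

Admissible pairs with m₁+m₂ = M = 0: (-3/2,3/2), (-1/2,1/2), (1/2,-1/2), (3/2,-3/2)
  (m₁,m₂)=(3/2,-3/2): CG² = 9/20, CG = +√(9/20)   ← matches the target
  (m₁,m₂)=(1/2,-1/2): CG² = 1/20, CG = −√(1/20)
  (m₁,m₂)=(-1/2,1/2): CG² = 1/20, CG = −√(1/20)
  (m₁,m₂)=(-3/2,3/2): CG² = 9/20, CG = +√(9/20)   ← matches the target
Pairs with CG² = 9/20: (3/2,-3/2): +√(9/20); (-3/2,3/2): +√(9/20)

(3/2,-3/2): +√(9/20); (-3/2,3/2): +√(9/20)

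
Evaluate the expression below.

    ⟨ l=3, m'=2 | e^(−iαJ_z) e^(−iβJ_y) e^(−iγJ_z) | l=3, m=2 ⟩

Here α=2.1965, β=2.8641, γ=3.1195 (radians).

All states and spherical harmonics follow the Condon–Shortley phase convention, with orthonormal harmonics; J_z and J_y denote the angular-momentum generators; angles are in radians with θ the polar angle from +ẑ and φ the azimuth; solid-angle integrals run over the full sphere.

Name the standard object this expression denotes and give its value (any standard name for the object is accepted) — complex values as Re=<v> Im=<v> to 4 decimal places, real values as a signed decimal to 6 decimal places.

This is a Wigner D-matrix element — the rotation-matrix element ⟨l m'| R(α,β,γ) |l m⟩ in the angular-momentum basis.
D^3_{2,2}(2.1965,2.8641,3.1195) = e^{-i·2·2.1965}·d^3_{2,2}(2.8641)·e^{-i·2·3.1195}. Compute d first:
With c≡cos(β/2)=0.138302 and s≡sin(β/2)=0.990390, N=[120·1·120·1]^{1/2}=120.000000
k∈{0,1} keeps every argument non-negative
  k=0: (−1)^0·120.0000/(120)·0.1383^6·0.9904^0 = +0.000007
  k=1: (−1)^1·120.0000/(24)·0.1383^4·0.9904^2 = -0.001794
d^3_{2,2}(2.8641) = +0.000007 -0.001794 = -0.001787
D = (-0.313987+0.949427i)·(-0.001787)·(+0.999024+0.044171i) = +0.000636-0.001670i

Wigner D-matrix element, Re=0.0006 Im=-0.0017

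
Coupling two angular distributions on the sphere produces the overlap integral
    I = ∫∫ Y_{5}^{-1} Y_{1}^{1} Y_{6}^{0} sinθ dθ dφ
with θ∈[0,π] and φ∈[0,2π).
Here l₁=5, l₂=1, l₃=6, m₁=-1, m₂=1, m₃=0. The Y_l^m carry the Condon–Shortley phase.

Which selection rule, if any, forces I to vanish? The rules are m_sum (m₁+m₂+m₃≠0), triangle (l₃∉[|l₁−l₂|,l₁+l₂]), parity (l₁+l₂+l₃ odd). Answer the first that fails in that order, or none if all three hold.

none

m₁+m₂+m₃ = -1 + 1 + 0 = 0  ✓
triangle: |5−1|=4 ≤ l₃=6 ≤ 5+1=6  ✓
parity: l₁+l₂+l₃ = 12 is even  ✓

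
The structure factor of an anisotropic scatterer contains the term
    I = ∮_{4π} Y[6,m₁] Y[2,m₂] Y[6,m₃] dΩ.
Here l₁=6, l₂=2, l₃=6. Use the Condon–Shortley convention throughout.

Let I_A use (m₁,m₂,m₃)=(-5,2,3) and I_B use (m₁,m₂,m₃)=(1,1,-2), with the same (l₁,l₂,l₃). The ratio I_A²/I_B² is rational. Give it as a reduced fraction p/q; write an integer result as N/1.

11/6

Same 6,2,6: normalisation and zero-m 3j drop out of the ratio.
A: Δ: 2! 10! 2! / 15! → 1/90090; sum: t=2:+1/1451520 = 1/1451520; 3j²(6 2 6; -5 2 3) = Δ·Π!·Σ² = 1/91  (sign -1)
B: Δ: 2! 10! 2! / 15! → 1/90090; sum: t=1:−1/34560 t=2:+1/60480 = -1/80640; 3j²(6 2 6; 1 1 -2) = Δ·Π!·Σ² = 6/1001  (sign -1)
I_A²/I_B² = (1/91)/(6/1001) = 11/6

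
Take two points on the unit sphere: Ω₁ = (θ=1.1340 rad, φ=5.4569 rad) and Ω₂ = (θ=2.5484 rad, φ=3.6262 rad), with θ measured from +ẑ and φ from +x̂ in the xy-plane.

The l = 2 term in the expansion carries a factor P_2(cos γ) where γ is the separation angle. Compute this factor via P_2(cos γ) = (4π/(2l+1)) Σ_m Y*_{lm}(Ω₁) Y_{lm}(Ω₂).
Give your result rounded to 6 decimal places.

-0.153048

Summing Y*_{l m}(θ₁,φ₁)·Y_{l m}(θ₂,φ₂) over m ∈ [−2, 2]; prefactor 4π/(2·2+1) = 2.513274:
  [-2]  conj(Y_{2,-2})(Ω₁) = -0.02591 - 0.31609j ; Y_{2,-2}(Ω₂) = 0.06831 - 0.09952j ; Δ = -0.03323 - 0.01902j
  [-1]  conj(Y_{2,-1})(Ω₁) = 0.20066 - 0.21778j ; Y_{2,-1}(Ω₂) = 0.31685 - 0.16682j ; Δ = 0.02725 - 0.10248j
  [+0]  conj(Y_{2,0})(Ω₁) = -0.14606 + 0.00000j ; Y_{2,0}(Ω₂) = 0.33511 + 0.00000j ; Δ = -0.04895 + 0.00000j
  [+1]  conj(Y_{2,1})(Ω₁) = -0.20066 - 0.21778j ; Y_{2,1}(Ω₂) = -0.31685 - 0.16682j ; Δ = 0.02725 + 0.10248j
  [+2]  conj(Y_{2,2})(Ω₁) = -0.02591 + 0.31609j ; Y_{2,2}(Ω₂) = 0.06831 + 0.09952j ; Δ = -0.03323 + 0.01902j
Total Σ_m = -0.06090 - 0.00000j. Multiply by 2.513274: -0.15305 - 0.00000j. P_2(cos γ) = -0.153048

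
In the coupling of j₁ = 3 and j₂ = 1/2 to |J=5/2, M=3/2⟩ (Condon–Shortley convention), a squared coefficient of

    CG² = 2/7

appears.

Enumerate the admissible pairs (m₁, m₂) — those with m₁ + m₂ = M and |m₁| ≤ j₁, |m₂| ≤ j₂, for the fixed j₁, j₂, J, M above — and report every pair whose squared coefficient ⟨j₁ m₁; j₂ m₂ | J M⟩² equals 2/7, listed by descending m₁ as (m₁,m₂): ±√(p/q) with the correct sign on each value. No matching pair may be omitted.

Admissible pairs with m₁+m₂ = M = 3/2: (1,1/2), (2,-1/2)
  (m₁,m₂)=(2,-1/2): CG² = 5/7, CG = +√(5/7)
  (m₁,m₂)=(1,1/2): CG² = 2/7, CG = −√(2/7)   ← matches the target
Pairs with CG² = 2/7: (1,1/2): −√(2/7)

(1,1/2): −√(2/7)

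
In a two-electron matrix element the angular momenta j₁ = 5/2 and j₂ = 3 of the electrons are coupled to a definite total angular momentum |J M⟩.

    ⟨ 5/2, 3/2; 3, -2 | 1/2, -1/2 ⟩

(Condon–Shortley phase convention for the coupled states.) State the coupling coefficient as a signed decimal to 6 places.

√[2·5!0!1!/7! · 4!1!1!5!0!1!] = √(960/7)
  +(−1)^1/∏(1,4,0,0,0,1)! = -1/24  (running -1/24)
⟨..|..⟩ = √(960/7)·(-1/24) = -0.487950

−√(5/21) = -0.487950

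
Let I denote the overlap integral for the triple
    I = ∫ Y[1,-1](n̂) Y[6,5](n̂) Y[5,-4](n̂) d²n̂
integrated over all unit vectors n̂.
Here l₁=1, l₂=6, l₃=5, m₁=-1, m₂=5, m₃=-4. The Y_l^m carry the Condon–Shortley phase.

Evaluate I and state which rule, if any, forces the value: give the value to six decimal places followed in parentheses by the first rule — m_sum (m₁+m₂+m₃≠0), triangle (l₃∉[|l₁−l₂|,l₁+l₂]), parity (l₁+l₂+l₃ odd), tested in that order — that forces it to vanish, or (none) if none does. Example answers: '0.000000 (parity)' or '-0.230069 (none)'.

-0.303018 (none)

Checks pass: Σm=0; 12 even; l₃=5∈[5,7].
(2·1+1)(2·6+1)(2·5+1) = 429
Δ: 2! 0! 10! / 13! → 1/858
sum: t=1:−1/14400 = -1/14400
3j²(1 6 5; 0 0 0) = Δ·Π!·Σ² = 6/143  (sign +1)
sum: t=2:+1/725760 = 1/725760
3j²(1 6 5; -1 5 -4) = Δ·Π!·Σ² = 5/78  (sign -1)
combine: 4πI² = 429·6/143·5/78 = 15/13
take √, sign -1: I = -0.30301841
No selection rule forces the value: the integral is nonzero (none).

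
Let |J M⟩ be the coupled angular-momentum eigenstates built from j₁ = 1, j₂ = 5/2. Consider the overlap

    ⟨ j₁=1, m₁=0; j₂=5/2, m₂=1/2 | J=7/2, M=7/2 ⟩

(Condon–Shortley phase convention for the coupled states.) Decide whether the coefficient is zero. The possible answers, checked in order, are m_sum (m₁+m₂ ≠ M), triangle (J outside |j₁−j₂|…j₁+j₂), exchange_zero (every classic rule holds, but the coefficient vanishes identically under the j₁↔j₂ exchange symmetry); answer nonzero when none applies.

m_sum

m-sum: m₁+m₂ = 0+1/2 = 1/2, M = 7/2  ✗ ⇒ coefficient is 0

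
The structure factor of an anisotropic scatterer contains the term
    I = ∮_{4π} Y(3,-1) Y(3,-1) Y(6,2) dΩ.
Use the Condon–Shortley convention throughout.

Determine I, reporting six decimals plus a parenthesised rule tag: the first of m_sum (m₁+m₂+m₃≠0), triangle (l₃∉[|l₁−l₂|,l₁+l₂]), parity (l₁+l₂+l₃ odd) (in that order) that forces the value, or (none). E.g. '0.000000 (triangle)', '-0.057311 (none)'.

0.242943 (none)

Rules hold: Σm=0, L=12 even, 0≤6≤6.
N = 7·7·13 = 637
Δ = 0!·6!·6!/13! = 1/12012
Racah Σ t=0..0: t=0:+1/1296 = 1/1296
⇒ 3j(3 3 6; 0 0 0)² = 100/3003, sgn +1
Racah Σ t=0..0: t=0:+1/2304 = 1/2304
⇒ 3j(3 3 6; -1 -1 2)² = 5/143, sgn +1
4πI² = N·(3j₀)²·(3jₘ)² = 3500/4719
I = +1·√(0.741683/4π) = 0.24294284
No selection rule forces the value: the integral is nonzero (none).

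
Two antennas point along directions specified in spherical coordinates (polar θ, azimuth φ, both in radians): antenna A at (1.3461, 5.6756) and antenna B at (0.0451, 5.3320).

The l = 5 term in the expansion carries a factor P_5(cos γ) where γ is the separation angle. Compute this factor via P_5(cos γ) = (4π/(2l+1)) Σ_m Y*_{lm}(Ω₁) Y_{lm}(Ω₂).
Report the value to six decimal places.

Term-by-term m-sum for l=5 (normalisation 4π/11 = 1.142397):
  m=-5: Y*=-0.406461-0.042288i  Y=+0.000000-0.000000i  product -0.000000+0.000000i
  m=-4: Y*=-0.223747-0.192805i  Y=-0.000005-0.000004i  product +0.000000+0.000002i
  m=-3: Y*=+0.044202+0.171705i  Y=-0.000243+0.000072i  product -0.000023-0.000038i
  m=-2: Y*=-0.106340+0.286309i  Y=-0.002234+0.006488i  product -0.001620-0.001329i
  m=-1: Y*=+0.091449-0.063587i  Y=+0.066607+0.093376i  product +0.012029+0.004304i
  m=+0: Y*=+0.304358-0.000000i  Y=+0.921383+0.000000i  product +0.280431+0.000000i
  m=+1: Y*=-0.091449-0.063587i  Y=-0.066607+0.093376i  product +0.012029-0.004304i
  m=+2: Y*=-0.106340-0.286309i  Y=-0.002234-0.006488i  product -0.001620+0.001329i
  m=+3: Y*=-0.044202+0.171705i  Y=+0.000243+0.000072i  product -0.000023+0.000038i
  m=+4: Y*=-0.223747+0.192805i  Y=-0.000005+0.000004i  product +0.000000-0.000002i
  m=+5: Y*=+0.406461-0.042288i  Y=-0.000000-0.000000i  product -0.000000-0.000000i
Accumulated sum +0.301203+0.000000i; after 4π/(2l+1) scaling, +0.344093+0.000000i ⇒ P_5 = 0.344093

0.344093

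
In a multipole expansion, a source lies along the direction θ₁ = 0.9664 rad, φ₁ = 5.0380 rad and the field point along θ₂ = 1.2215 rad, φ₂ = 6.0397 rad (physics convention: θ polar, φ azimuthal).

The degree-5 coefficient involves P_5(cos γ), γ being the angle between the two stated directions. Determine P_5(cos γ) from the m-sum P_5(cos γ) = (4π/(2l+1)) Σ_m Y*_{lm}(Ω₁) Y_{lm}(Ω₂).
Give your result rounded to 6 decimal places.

-0.179929

Term-by-term m-sum for l=5 (normalisation 4π/11 = 1.142397):
  m=-5: (0.174792, 0.010019) × (0.117636, 0.318926) = (0.017366, 0.056924)  (running Σ = (0.017366, 0.056924))
  m=-4: (0.101379, 0.368669) × (0.220057, 0.323838) = (-0.097080, 0.113959)  (running Σ = (-0.079714, 0.170883))
  m=-3: (-0.304488, 0.205624) × (0.011572, 0.010365) = (-0.005655, -0.000777)  (running Σ = (-0.085368, 0.170106))
  m=-2: (0.016193, 0.012341) × (-0.293535, -0.155428) = (-0.002835, -0.006139)  (running Σ = (-0.088203, 0.163967))
  m=-1: (-0.112213, 0.332358) × (-0.102712, -0.025515) = (0.020006, -0.031274)  (running Σ = (-0.068198, 0.132693))
  m=0: (-0.068791, -0.000000) × (0.306807, 0.000000) = (-0.021106, -0.000000)  (running Σ = (-0.089303, 0.132693))
  m=1: (0.112213, 0.332358) × (0.102712, -0.025515) = (0.020006, 0.031274)  (running Σ = (-0.069297, 0.163967))
  m=2: (0.016193, -0.012341) × (-0.293535, 0.155428) = (-0.002835, 0.006139)  (running Σ = (-0.072133, 0.170106))
  m=3: (0.304488, 0.205624) × (-0.011572, 0.010365) = (-0.005655, 0.000777)  (running Σ = (-0.077787, 0.170883))
  m=4: (0.101379, -0.368669) × (0.220057, -0.323838) = (-0.097080, -0.113959)  (running Σ = (-0.174867, 0.056924))
  m=5: (-0.174792, 0.010019) × (-0.117636, 0.318926) = (0.017366, -0.056924)  (running Σ = (-0.157501, -0.000000))
Accumulated sum (-0.157501, -0.000000); after 4π/(2l+1) scaling, (-0.179929, -0.000000) ⇒ P_5 = -0.179929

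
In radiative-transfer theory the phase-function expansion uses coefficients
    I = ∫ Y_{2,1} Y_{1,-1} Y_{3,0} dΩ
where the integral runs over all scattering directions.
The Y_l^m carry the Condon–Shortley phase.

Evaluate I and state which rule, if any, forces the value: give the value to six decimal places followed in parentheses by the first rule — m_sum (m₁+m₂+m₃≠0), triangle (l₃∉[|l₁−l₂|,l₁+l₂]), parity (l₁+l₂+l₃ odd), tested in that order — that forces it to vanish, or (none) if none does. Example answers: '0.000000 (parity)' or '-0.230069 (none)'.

Rules hold: Σm=0, L=6 even, 1≤3≤3.
N = 5·3·7 = 105
Δ = 0!·4!·2!/7! = 1/105
Racah Σ t=0..0: t=0:+1/4 = 1/4
⇒ 3j(2 1 3; 0 0 0)² = 3/35, sgn -1
Racah Σ t=0..0: t=0:+1/12 = 1/12
⇒ 3j(2 1 3; 1 -1 0)² = 1/35, sgn -1
4πI² = N·(3j₀)²·(3jₘ)² = 9/35
I = +1·√(0.257143/4π) = 0.14304817
No selection rule forces the value: the integral is nonzero (none).

0.143048 (none)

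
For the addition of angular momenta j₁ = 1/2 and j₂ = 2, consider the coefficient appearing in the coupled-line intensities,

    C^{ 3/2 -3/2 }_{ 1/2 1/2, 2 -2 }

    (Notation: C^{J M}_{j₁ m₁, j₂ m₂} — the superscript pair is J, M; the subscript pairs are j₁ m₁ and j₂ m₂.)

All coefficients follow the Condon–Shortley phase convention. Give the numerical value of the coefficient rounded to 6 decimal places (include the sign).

j₁+j₂−J=1  J+j₁−j₂=0  J−j₁+j₂=3  j₁+j₂+J+1=5
(j₁±m₁, j₂±m₂, J±M) = (1,0,0,4,0,3)
P² = 144/5
sum k=0..0:
  [0] +1/6 = 1/6
S = 1/6
C² = P²·S² = 4/5 ; C = +0.894427

+√(4/5) = +0.894427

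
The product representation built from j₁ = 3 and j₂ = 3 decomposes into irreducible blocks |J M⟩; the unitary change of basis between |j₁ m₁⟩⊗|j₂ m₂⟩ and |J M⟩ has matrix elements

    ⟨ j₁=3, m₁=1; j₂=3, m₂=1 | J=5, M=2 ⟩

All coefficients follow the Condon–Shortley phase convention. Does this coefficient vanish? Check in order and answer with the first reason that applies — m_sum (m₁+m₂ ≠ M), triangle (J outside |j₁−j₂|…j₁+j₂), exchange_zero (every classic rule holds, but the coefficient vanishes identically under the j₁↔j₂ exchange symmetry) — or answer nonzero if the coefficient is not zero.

m-sum: m₁+m₂ = 1+1 = 2, M = 2  ✓
triangle: |j₁−j₂| = 0 ≤ J = 5 ≤ j₁+j₂ = 6  ✓
exchange: j₁=j₂ and m₁=m₂, and (−1)^(j₁+j₂−J) = (−1)^1 = −1 forces ⟨j₁m₁;j₂m₂|JM⟩ = −⟨j₂m₂;j₁m₁|JM⟩ = −⟨j₁m₁;j₂m₂|JM⟩ ⇒ the coefficient vanishes identically
Racah sum check: Σ_k collapses to 0 ⇒ CG = 0

exchange_zero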